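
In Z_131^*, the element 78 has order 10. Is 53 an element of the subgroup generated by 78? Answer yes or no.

⟨78⟩ has order 10; its elements mod 131 are {1, 42, 53, 58, 61, 70, 73, 78, 89, 130}.
53 is in this set.

yes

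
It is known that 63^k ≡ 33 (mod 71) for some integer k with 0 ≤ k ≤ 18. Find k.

9

Compute 63^0 mod 71 = 1, then multiply by 63 repeatedly:
  63^0=1  63^1=63  63^2=64  63^3=56  63^4=49
  63^5=34  63^6=12  63^7=46  63^8=58  63^9=33
Found 33 at exponent 9.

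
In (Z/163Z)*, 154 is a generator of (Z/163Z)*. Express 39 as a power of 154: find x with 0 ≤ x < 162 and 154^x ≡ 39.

20

Successive powers of 154 modulo 163:
  154^0=1  154^1=154  154^2=81  154^3=86  154^4=41  154^5=120
  154^6=61  154^7=103  154^8=51  154^9=30  154^10=56  154^11=148
  154^12=135  154^13=89  154^14=14  154^15=37  154^16=156  154^17=63
  154^18=85  154^19=50  154^20=39
So 154^20 ≡ 39 (mod 163), giving x = 20.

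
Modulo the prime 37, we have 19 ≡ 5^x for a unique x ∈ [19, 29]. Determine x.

25

Compute 5^19 mod 37 = 32, then multiply by 5 repeatedly:
  5^19=32  5^20=12  5^21=23  5^22=4  5^23=20
  5^24=26  5^25=19
Found 19 at exponent 25.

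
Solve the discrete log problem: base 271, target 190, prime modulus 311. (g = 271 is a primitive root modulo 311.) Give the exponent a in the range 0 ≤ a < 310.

285

Baby-step giant-step with m = ceil(sqrt(310)) = 18.
Baby table (271^j mod 311 for j=0..17):
  0:1  1:271  2:45  3:66  4:159  5:171  6:2  7:231
  8:90  9:132  10:7  11:31  12:4  13:151  14:180  15:264
  16:14  17:62
Giant step factor: 271^(-18) ≡ 39 (mod 311).
Scan 190·39^i mod 311 for i = 0, 1, …:
  i=0: 190   i=1: 257   i=2: 71   i=3: 281
  i=4: 74   i=5: 87   i=6: 283   i=7: 152
  i=8: 19   i=9: 119     …   i=14: 246
  i=15: 264
Match at i=15, j=15: a = 15·18 + 15 = 285.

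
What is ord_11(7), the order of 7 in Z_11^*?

The order of 7 must divide p − 1 = 10 = 2 · 5.
Divisors: 1, 2, 5, 10.
Check each in increasing order: 7^1 ≡ 7;  7^2 ≡ 5;  7^5 ≡ 10;  7^10 ≡ 1.
Smallest exponent giving 1 is 10.

10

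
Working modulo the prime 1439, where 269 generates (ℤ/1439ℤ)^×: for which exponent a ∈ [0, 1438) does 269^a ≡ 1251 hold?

1163

Baby-step giant-step with m = ceil(sqrt(1438)) = 38.
Baby table (269^j mod 1439 for j=0..37):
  0:1  1:269  2:411  3:1195  4:558  5:446  6:537  7:553
  8:540  9:1360  10:334  11:628  12:569  13:527  14:741  15:747
  16:922  17:510  18:485  19:955  20:753  21:1097  22:98  23:460
  24:1425  25:551  26:2  27:538  28:822  29:951  30:1116  31:892
  32:1074  33:1106  34:1080  35:1281  36:668  37:1256
Giant step factor: 269^(-38) ≡ 545 (mod 1439).
Scan 1251·545^i mod 1439 for i = 0, 1, …:
  i=0: 1251   i=1: 1148   i=2: 1134   i=3: 699
  i=4: 1059   i=5: 116   i=6: 1343   i=7: 923
  i=8: 824   i=9: 112     …   i=29: 1123
  i=30: 460
Match at i=30, j=23: a = 30·38 + 23 = 1163.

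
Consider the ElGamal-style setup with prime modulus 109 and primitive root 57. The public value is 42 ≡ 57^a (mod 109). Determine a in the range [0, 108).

59

Baby-step giant-step with m = ceil(sqrt(108)) = 11.
Baby table (57^j mod 109 for j=0..10):
  0:1  1:57  2:88  3:2  4:5  5:67  6:4  7:10
  8:25  9:8  10:20
Giant step factor: 57^(-11) ≡ 24 (mod 109).
Scan 42·24^i mod 109 for i = 0, 1, …:
  i=0: 42   i=1: 27   i=2: 103   i=3: 74
  i=4: 32   i=5: 5
Match at i=5, j=4: a = 5·11 + 4 = 59.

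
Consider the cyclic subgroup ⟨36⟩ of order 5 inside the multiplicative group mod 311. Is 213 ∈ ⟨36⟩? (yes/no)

⟨36⟩ has order 5; its elements mod 311 are {1, 6, 36, 52, 216}.
213 is not in this set.

no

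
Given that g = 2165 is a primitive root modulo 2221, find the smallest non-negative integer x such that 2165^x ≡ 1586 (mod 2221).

548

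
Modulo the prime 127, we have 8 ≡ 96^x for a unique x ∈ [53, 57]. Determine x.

54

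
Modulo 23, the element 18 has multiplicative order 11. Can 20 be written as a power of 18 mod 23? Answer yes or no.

20 ∈ ⟨18⟩ iff 20^11 ≡ 1 (mod 23), since |⟨18⟩| = 11.
20^11 mod 23 = 22.
Since 22 ≠ 1, 20 does not lie in the subgroup.

no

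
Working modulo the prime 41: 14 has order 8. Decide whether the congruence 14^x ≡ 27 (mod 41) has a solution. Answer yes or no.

⟨14⟩ has order 8; its elements mod 41 are {1, 3, 9, 14, 27, 32, 38, 40}.
27 is in this set.

yes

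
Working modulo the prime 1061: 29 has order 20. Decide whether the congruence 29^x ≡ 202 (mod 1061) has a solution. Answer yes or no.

no

202 ∈ ⟨29⟩ iff 202^20 ≡ 1 (mod 1061), since |⟨29⟩| = 20.
202^20 mod 1061 = 523.
Since 523 ≠ 1, 202 does not lie in the subgroup.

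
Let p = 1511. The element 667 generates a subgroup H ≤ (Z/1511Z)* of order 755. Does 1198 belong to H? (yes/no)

1198 ∈ ⟨667⟩ iff 1198^755 ≡ 1 (mod 1511), since |⟨667⟩| = 755.
1198^755 mod 1511 = 1510.
Since 1510 ≠ 1, 1198 does not lie in the subgroup.

no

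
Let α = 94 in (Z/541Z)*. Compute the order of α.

The order of 94 must divide p − 1 = 540 = 2^2 · 3^3 · 5.
Divisors: 1, 2, 3, 4, 5, 6, 9, 10, 12, 15, 18, 20, 27, 30, 36, 45, 54, 60, 90, 108, 135, 180, 270, 540.
Check each in increasing order: 94^1 ≡ 94;  94^2 ≡ 180;  94^3 ≡ 149;  94^4 ≡ 481;  94^5 ≡ 311;  94^6 ≡ 20;  94^9 ≡ 275;  94^10 ≡ 423;  94^12 ≡ 400;  94^15 ≡ 90;  94^18 ≡ 426;  94^20 ≡ 399;  94^27 ≡ 294;  94^30 ≡ 526;  94^36 ≡ 241;  94^45 ≡ 273;  94^54 ≡ 417;  94^60 ≡ 225;  94^90 ≡ 412;  94^108 ≡ 228;  94^135 ≡ 489;  94^180 ≡ 411;  94^270 ≡ 540;  94^540 ≡ 1.
Smallest exponent giving 1 is 540.

540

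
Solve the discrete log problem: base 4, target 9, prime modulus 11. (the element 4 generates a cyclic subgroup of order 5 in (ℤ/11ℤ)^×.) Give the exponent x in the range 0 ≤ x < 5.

Successive powers of 4 modulo 11:
  4^0=1  4^1=4  4^2=5  4^3=9
So 4^3 ≡ 9 (mod 11), giving x = 3.

3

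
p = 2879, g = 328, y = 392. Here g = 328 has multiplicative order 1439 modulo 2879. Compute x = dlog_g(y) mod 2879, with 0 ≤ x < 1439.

127

Baby-step giant-step with m = ceil(sqrt(1439)) = 38.
Baby table (328^j mod 2879 for j=0..37):
  0:1  1:328  2:1061  3:2528  4:32  5:1859  6:2283  7:284
  8:1024  9:1908  10:1081  11:451  12:1099  13:597  14:44  15:37
  16:620  17:1830  18:1408  19:1184  20:2566  21:980  22:1871  23:461
  24:1500  25:2570  26:2292  27:357  28:1936  29:1628  30:1369  31:2787
  32:1493  33:274  34:623  35:2814  36:1712  37:131
Giant step factor: 328^(-38) ≡ 1539 (mod 2879).
Scan 392·1539^i mod 2879 for i = 0, 1, …:
  i=0: 392   i=1: 1577   i=2: 6   i=3: 597
Match at i=3, j=13: x = 3·38 + 13 = 127.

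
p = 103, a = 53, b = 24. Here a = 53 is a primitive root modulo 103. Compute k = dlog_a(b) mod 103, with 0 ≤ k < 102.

Baby-step giant-step with m = ceil(sqrt(102)) = 11.
Baby table (53^j mod 103 for j=0..10):
  0:1  1:53  2:28  3:42  4:63  5:43  6:13  7:71
  8:55  9:31  10:98
Giant step factor: 53^(-11) ≡ 96 (mod 103).
Scan 24·96^i mod 103 for i = 0, 1, …:
  i=0: 24   i=1: 38   i=2: 43
Match at i=2, j=5: k = 2·11 + 5 = 27.

27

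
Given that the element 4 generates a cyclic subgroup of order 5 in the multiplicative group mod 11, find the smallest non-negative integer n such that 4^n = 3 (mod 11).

Successive powers of 4 modulo 11:
  4^0=1  4^1=4  4^2=5  4^3=9  4^4=3
So 4^4 ≡ 3 (mod 11), giving n = 4.

4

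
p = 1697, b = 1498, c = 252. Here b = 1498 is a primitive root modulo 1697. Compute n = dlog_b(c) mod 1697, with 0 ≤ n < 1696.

485

Baby-step giant-step with m = ceil(sqrt(1696)) = 42.
Baby table (1498^j mod 1697 for j=0..41):
  0:1  1:1498  2:570  3:269  4:773  5:600  6:1087  7:903
  8:185  9:519  10:236  11:552  12:457  13:695  14:849  15:749
  16:285  17:983  18:1235  19:300  20:1392  21:1300  22:941  23:1108
  24:118  25:276  26:1077  27:1196  28:1273  29:1223  30:991  31:1340
  32:1466  33:150  34:696  35:650  36:1319  37:554  38:59  39:138
  40:1387  41:598
Giant step factor: 1498^(-42) ≡ 8 (mod 1697).
Scan 252·8^i mod 1697 for i = 0, 1, …:
  i=0: 252   i=1: 319   i=2: 855   i=3: 52
  i=4: 416   i=5: 1631   i=6: 1169   i=7: 867
  i=8: 148   i=9: 1184   i=10: 987   i=11: 1108
Match at i=11, j=23: n = 11·42 + 23 = 485.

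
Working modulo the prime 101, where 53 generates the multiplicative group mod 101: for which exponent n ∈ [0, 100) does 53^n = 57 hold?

Baby-step giant-step with m = ceil(sqrt(100)) = 10.
Baby table (53^j mod 101 for j=0..9):
  0:1  1:53  2:82  3:3  4:58  5:44  6:9  7:73
  8:31  9:27
Giant step factor: 53^(-10) ≡ 6 (mod 101).
Scan 57·6^i mod 101 for i = 0, 1, …:
  i=0: 57   i=1: 39   i=2: 32   i=3: 91
  i=4: 41   i=5: 44
Match at i=5, j=5: n = 5·10 + 5 = 55.

55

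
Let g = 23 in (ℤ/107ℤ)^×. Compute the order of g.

53

The order of 23 must divide p − 1 = 106 = 2 · 53.
Divisors: 1, 2, 53, 106.
Check each in increasing order: 23^1 ≡ 23;  23^2 ≡ 101;  23^53 ≡ 1.
Smallest exponent giving 1 is 53.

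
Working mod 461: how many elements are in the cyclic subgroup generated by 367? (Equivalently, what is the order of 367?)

The order of 367 must divide p − 1 = 460 = 2^2 · 5 · 23.
Divisors: 1, 2, 4, 5, 10, 20, 23, 46, 92, 115, 230, 460.
Check each in increasing order: 367^1 ≡ 367;  367^2 ≡ 77;  367^4 ≡ 397;  367^5 ≡ 23;  367^10 ≡ 68;  367^20 ≡ 14;  367^23 ≡ 88;  367^46 ≡ 368;  367^92 ≡ 351;  367^115 ≡ 1.
Smallest exponent giving 1 is 115.

115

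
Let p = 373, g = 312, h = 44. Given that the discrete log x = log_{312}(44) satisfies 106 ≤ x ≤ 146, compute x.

Compute 312^106 mod 373 = 121, then multiply by 312 repeatedly:
  312^106=121  312^107=79  312^108=30  312^109=35  312^110=103
  312^111=58  312^112=192  312^113=224  312^114=137  312^115=222
  312^116=259  312^117=240  312^118=280  312^119=78  312^120=91
  312^121=44
Found 44 at exponent 121.

121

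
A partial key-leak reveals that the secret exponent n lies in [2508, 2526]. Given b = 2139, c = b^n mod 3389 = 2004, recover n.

2509

Compute 2139^2508 mod 3389 = 96, then multiply by 2139 repeatedly:
  2139^2508=96  2139^2509=2004
Found 2004 at exponent 2509.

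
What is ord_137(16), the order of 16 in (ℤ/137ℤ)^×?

17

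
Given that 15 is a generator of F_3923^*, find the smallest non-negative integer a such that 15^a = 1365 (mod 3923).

Baby-step giant-step with m = ceil(sqrt(3922)) = 63.
Baby table (15^j mod 3923 for j=0..62):
  0:1  1:15  2:225  3:3375  4:3549  5:2236  6:2156  7:956
  8:2571  9:3258  10:1794  11:3372  12:3504  13:1561  14:3800  15:2078
  16:3709  17:713  18:2849  19:3505  20:1576  21:102  22:1530  23:3335
  24:2949  25:1082  26:538  27:224  28:3360  29:3324  30:2784  31:2530
  32:2643  33:415  34:2302  35:3146  36:114  37:1710  38:2112  39:296
  40:517  41:3832  42:2558  43:3063  44:2792  45:2650  46:520  47:3877
  48:3233  49:1419  50:1670  51:1512  52:3065  53:2822  54:3100  55:3347
  56:3129  57:3782  58:1808  59:3582  60:2731  61:1735  62:2487
Giant step factor: 15^(-63) ≡ 1451 (mod 3923).
Scan 1365·1451^i mod 3923 for i = 0, 1, …:
  i=0: 1365   i=1: 3423   i=2: 255   i=3: 1243
  i=4: 2936   i=5: 3681   i=6: 1928   i=7: 429
  i=8: 2645   i=9: 1201     …   i=30: 2110
  i=31: 1670
Match at i=31, j=50: a = 31·63 + 50 = 2003.

2003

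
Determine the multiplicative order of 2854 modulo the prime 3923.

1961

The order of 2854 must divide p − 1 = 3922 = 2 · 37 · 53.
Divisors: 1, 2, 37, 53, 74, 106, 1961, 3922.
Check each in increasing order: 2854^1 ≡ 2854;  2854^2 ≡ 1168;  2854^37 ≡ 2305;  2854^53 ≡ 3503;  2854^74 ≡ 1283;  2854^106 ≡ 3788;  2854^1961 ≡ 1.
Smallest exponent giving 1 is 1961.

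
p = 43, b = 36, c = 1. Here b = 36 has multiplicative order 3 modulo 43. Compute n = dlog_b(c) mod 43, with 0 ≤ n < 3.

0

Successive powers of 36 modulo 43:
  36^0=1
So 36^0 ≡ 1 (mod 43), giving n = 0.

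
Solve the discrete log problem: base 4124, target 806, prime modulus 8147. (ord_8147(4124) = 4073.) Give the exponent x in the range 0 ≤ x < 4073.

Baby-step giant-step with m = ceil(sqrt(4073)) = 64.
Baby table (4124^j mod 8147 for j=0..63):
  0:1  1:4124  2:4587  3:7601  4:5015  5:4774  6:4824  7:7349
  8:436  9:5724  10:3917  11:6354  12:3144  13:3979  14:1338  15:2393
  16:2715  17:2682  18:5089  19:364  20:2088  21:7680  22:4931  23:532
  24:2425  25:4331  26:2820  27:3911  28:6051  29:63  30:7255  31:3836
  32:6337  33:6359  34:7470  35:2473  36:6755  37:3027  38:2144  39:2361
  40:1099  41:2544  42:6267  43:2824  44:4113  45:8105  46:6026  47:2874
  48:6638  49:1192  50:3167  51:1067  52:928  53:6129  54:4002  55:6573
  56:1983  57:6451  58:3969  59:833  60:5405  61:28  62:1414  63:6231
Giant step factor: 4124^(-64) ≡ 2551 (mod 8147).
Scan 806·2551^i mod 8147 for i = 0, 1, …:
  i=0: 806   i=1: 3062   i=2: 6336   i=3: 7635
  i=4: 5555   i=5: 3172   i=6: 1801   i=7: 7590
  i=8: 4818   i=9: 5042   i=10: 6176   i=11: 6825
  i=12: 436
Match at i=12, j=8: x = 12·64 + 8 = 776.

776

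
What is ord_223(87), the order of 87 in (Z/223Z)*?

74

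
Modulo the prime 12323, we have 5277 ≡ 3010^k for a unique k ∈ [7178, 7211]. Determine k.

7203

Compute 3010^7178 mod 12323 = 52, then multiply by 3010 repeatedly:
  3010^7178=52  3010^7179=8644  3010^7180=4587  3010^7181=5110  3010^7182=1996
  3010^7183=6659  3010^7184=6392  3010^7185=3717  3010^7186=11209  3010^7187=11039
  3010^7188=4582  3010^7189=2383  3010^7190=844  3010^7191=1902  3010^7192=7148
  3010^7193=11845  3010^7194=3011  3010^7195=5705  3010^7196=6111  3010^7197=8194
  3010^7198=5617  3010^7199=14  3010^7200=5171  3010^7201=761  3010^7202=10855
  3010^7203=5277
Found 5277 at exponent 7203.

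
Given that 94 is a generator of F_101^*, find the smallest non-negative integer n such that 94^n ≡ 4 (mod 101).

78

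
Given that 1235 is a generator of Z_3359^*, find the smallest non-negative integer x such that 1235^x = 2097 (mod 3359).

Baby-step giant-step with m = ceil(sqrt(3358)) = 58.
Baby table (1235^j mod 3359 for j=0..57):
  0:1  1:1235  2:239  3:2932  4:18  5:2076  6:943  7:2391
  8:324  9:419  10:179  11:2730  12:2473  13:824  14:3222  15:2114
  16:847  17:1396  18:893  19:1103  20:1810  21:1615  22:2638  23:3059
  24:2349  25:2198  26:458  27:1318  28:1974  29:2615  30:1526  31:211
  32:1942  33:44  34:596  35:439  36:1366  37:792  38:651  39:1184
  40:1075  41:820  42:1641  43:1158  44:2555  45:1324  46:2666  47:690
  48:2323  49:319  50:962  51:2343  52:1506  53:2383  54:521  55:1866
  56:236  57:2586
Giant step factor: 1235^(-58) ≡ 1062 (mod 3359).
Scan 2097·1062^i mod 3359 for i = 0, 1, …:
  i=0: 2097   i=1: 3356   i=2: 173   i=3: 2340
  i=4: 2779   i=5: 2096   i=6: 2294   i=7: 953
  i=8: 1027   i=9: 2358     …   i=42: 2317
  i=43: 1866
Match at i=43, j=55: x = 43·58 + 55 = 2549.

2549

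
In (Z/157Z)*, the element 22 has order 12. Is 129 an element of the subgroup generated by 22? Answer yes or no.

⟨22⟩ has order 12; its elements mod 157 are {1, 12, 13, 22, 28, 50, 107, 129, 135, 144, 145, 156}.
129 is in this set.

yes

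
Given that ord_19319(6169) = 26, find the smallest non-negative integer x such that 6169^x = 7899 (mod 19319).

Successive powers of 6169 modulo 19319:
  6169^0=1  6169^1=6169  6169^2=17450  6169^3=3582  6169^4=15741  6169^5=8935
  6169^6=2908  6169^7=11420  6169^8=12906  6169^9=3515  6169^10=8117  6169^11=18244
  6169^12=14061  6169^13=19318  6169^14=13150  6169^15=1869  6169^16=15737  6169^17=3578
  6169^18=10384  6169^19=16411  6169^20=7899
So 6169^20 ≡ 7899 (mod 19319), giving x = 20.

20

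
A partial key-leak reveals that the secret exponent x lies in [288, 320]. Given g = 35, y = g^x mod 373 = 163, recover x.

288

Compute 35^288 mod 373 = 163, then multiply by 35 repeatedly:
  35^288=163
Found 163 at exponent 288.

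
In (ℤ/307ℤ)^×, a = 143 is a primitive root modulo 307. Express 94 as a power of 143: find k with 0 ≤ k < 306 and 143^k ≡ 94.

292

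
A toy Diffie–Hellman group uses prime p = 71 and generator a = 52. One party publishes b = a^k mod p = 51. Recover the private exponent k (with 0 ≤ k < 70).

Baby-step giant-step with m = ceil(sqrt(70)) = 9.
Baby table (52^j mod 71 for j=0..8):
  0:1  1:52  2:6  3:28  4:36  5:26  6:3  7:14
  8:18
Giant step factor: 52^(-9) ≡ 11 (mod 71).
Scan 51·11^i mod 71 for i = 0, 1, …:
  i=0: 51   i=1: 64   i=2: 65   i=3: 5
  i=4: 55   i=5: 37   i=6: 52
Match at i=6, j=1: k = 6·9 + 1 = 55.

55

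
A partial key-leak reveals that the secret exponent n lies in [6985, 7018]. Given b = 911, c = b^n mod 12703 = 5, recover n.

Compute 911^6985 mod 12703 = 4150, then multiply by 911 repeatedly:
  911^6985=4150  911^6986=7859  911^6987=7760  911^6988=6492  911^6989=7317
  911^6990=9415  911^6991=2540  911^6992=1994  911^6993=5
Found 5 at exponent 6993.

6993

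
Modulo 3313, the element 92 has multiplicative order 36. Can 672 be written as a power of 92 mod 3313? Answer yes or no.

672 ∈ ⟨92⟩ iff 672^36 ≡ 1 (mod 3313), since |⟨92⟩| = 36.
672^36 mod 3313 = 1.
Since 1 = 1, 672 lies in the subgroup.

yes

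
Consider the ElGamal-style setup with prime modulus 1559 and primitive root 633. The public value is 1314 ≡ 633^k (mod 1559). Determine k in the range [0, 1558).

1155

Baby-step giant-step with m = ceil(sqrt(1558)) = 40.
Baby table (633^j mod 1559 for j=0..39):
  0:1  1:633  2:26  3:868  4:676  5:742  6:427  7:584
  8:189  9:1153  10:237  11:357  12:1485  13:1487  14:1194  15:1246
  16:1423  17:1216  18:1141  19:436  20:45  21:423  22:1170  23:85
  24:799  25:651  26:507  27:1336  28:710  29:438  30:1311  31:475
  32:1347  33:1437  34:724  35:1505  36:116  37:155  38:1457  39:912
Giant step factor: 633^(-40) ≡ 1375 (mod 1559).
Scan 1314·1375^i mod 1559 for i = 0, 1, …:
  i=0: 1314   i=1: 1428   i=2: 719   i=3: 219
  i=4: 238   i=5: 1419   i=6: 816   i=7: 1079
  i=8: 1016   i=9: 136     …   i=27: 1339
  i=28: 1505
Match at i=28, j=35: k = 28·40 + 35 = 1155.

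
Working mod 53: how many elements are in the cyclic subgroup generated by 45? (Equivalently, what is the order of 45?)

The order of 45 must divide p − 1 = 52 = 2^2 · 13.
Divisors: 1, 2, 4, 13, 26, 52.
Check each in increasing order: 45^1 ≡ 45;  45^2 ≡ 11;  45^4 ≡ 15;  45^13 ≡ 30;  45^26 ≡ 52;  45^52 ≡ 1.
Smallest exponent giving 1 is 52.

52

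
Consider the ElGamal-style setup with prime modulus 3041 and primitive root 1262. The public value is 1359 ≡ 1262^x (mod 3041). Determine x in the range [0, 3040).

Baby-step giant-step with m = ceil(sqrt(3040)) = 56.
Baby table (1262^j mod 3041 for j=0..55):
  0:1  1:1262  2:2201  3:1229  4:88  5:1580  6:2105  7:1717
  8:1662  9:2195  10:2780  11:2087  12:288  13:1577  14:1360  15:1196
  16:1016  17:1931  18:1081  19:1854  20:1219  21:2673  22:857  23:1979
  24:837  25:1067  26:2432  27:815  28:672  29:2666  30:1146  31:1777
  32:1357  33:451  34:495  35:1285  36:817  37:155  38:986  39:563
  40:1953  41:1476  42:1620  43:888  44:1568  45:2166  46:2674  47:2119
  48:1139  49:2066  50:1155  51:971  52:2920  53:2389  54:1287  55:300
Giant step factor: 1262^(-56) ≡ 2365 (mod 3041).
Scan 1359·2365^i mod 3041 for i = 0, 1, …:
  i=0: 1359   i=1: 2739   i=2: 405   i=3: 2951
  i=4: 20   i=5: 1685   i=6: 1315   i=7: 2073
  i=8: 553   i=9: 215     …   i=47: 3003
  i=48: 1360
Match at i=48, j=14: x = 48·56 + 14 = 2702.

2702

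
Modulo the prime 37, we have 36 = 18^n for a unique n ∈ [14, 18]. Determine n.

18

Compute 18^14 mod 37 = 21, then multiply by 18 repeatedly:
  18^14=21  18^15=8  18^16=33  18^17=2  18^18=36
Found 36 at exponent 18.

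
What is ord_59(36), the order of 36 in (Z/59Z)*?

The order of 36 must divide p − 1 = 58 = 2 · 29.
Divisors: 1, 2, 29, 58.
Check each in increasing order: 36^1 ≡ 36;  36^2 ≡ 57;  36^29 ≡ 1.
Smallest exponent giving 1 is 29.

29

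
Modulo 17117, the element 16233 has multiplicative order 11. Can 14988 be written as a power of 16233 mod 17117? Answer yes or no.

no

14988 ∈ ⟨16233⟩ iff 14988^11 ≡ 1 (mod 17117), since |⟨16233⟩| = 11.
14988^11 mod 17117 = 9951.
Since 9951 ≠ 1, 14988 does not lie in the subgroup.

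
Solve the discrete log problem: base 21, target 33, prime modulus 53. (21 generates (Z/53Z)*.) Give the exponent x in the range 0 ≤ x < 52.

Baby-step giant-step with m = ceil(sqrt(52)) = 8.
Baby table (21^j mod 53 for j=0..7):
  0:1  1:21  2:17  3:39  4:24  5:27  6:37  7:35
Giant step factor: 21^(-8) ≡ 15 (mod 53).
Scan 33·15^i mod 53 for i = 0, 1, …:
  i=0: 33   i=1: 18   i=2: 5   i=3: 22
  i=4: 12   i=5: 21
Match at i=5, j=1: x = 5·8 + 1 = 41.

41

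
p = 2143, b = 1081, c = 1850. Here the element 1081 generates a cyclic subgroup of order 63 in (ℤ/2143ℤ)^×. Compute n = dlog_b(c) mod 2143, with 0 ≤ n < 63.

4

Baby-step giant-step with m = ceil(sqrt(63)) = 8.
Baby table (1081^j mod 2143 for j=0..7):
  0:1  1:1081  2:626  3:1661  4:1850  5:431  6:880  7:1931
Giant step factor: 1081^(-8) ≡ 1329 (mod 2143).
Scan 1850·1329^i mod 2143 for i = 0, 1, …:
  i=0: 1850
Match at i=0, j=4: n = 0·8 + 4 = 4.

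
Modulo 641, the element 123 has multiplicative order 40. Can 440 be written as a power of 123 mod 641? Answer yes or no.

no

440 ∈ ⟨123⟩ iff 440^40 ≡ 1 (mod 641), since |⟨123⟩| = 40.
440^40 mod 641 = 154.
Since 154 ≠ 1, 440 does not lie in the subgroup.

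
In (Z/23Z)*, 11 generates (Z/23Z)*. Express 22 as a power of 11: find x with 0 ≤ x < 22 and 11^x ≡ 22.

Successive powers of 11 modulo 23:
  11^0=1  11^1=11  11^2=6  11^3=20  11^4=13  11^5=5
  11^6=9  11^7=7  11^8=8  11^9=19  11^10=2  11^11=22
So 11^11 ≡ 22 (mod 23), giving x = 11.

11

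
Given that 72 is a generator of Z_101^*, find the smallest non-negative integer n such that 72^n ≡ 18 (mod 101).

Baby-step giant-step with m = ceil(sqrt(100)) = 10.
Baby table (72^j mod 101 for j=0..9):
  0:1  1:72  2:33  3:53  4:79  5:32  6:82  7:46
  8:80  9:3
Giant step factor: 72^(-10) ≡ 65 (mod 101).
Scan 18·65^i mod 101 for i = 0, 1, …:
  i=0: 18   i=1: 59   i=2: 98   i=3: 7
  i=4: 51   i=5: 83   i=6: 42   i=7: 3
Match at i=7, j=9: n = 7·10 + 9 = 79.

79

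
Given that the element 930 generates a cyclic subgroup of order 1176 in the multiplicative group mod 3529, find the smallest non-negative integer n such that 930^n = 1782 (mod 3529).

530

Baby-step giant-step with m = ceil(sqrt(1176)) = 35.
Baby table (930^j mod 3529 for j=0..34):
  0:1  1:930  2:295  3:2617  4:2329  5:2693  6:2429  7:410
  8:168  9:964  10:154  11:2060  12:3082  13:712  14:2237  15:1829
  16:3521  17:3147  18:1169  19:238  20:2542  21:3159  22:1742  23:249
  24:2185  25:2875  26:2297  27:1165  28:47  29:1362  30:3278  31:3013
  32:64  33:3056  34:1235
Giant step factor: 930^(-35) ≡ 936 (mod 3529).
Scan 1782·936^i mod 3529 for i = 0, 1, …:
  i=0: 1782   i=1: 2264   i=2: 1704   i=3: 3365
  i=4: 1772   i=5: 3491   i=6: 3251   i=7: 938
  i=8: 2776   i=9: 992     …   i=14: 165
  i=15: 2693
Match at i=15, j=5: n = 15·35 + 5 = 530.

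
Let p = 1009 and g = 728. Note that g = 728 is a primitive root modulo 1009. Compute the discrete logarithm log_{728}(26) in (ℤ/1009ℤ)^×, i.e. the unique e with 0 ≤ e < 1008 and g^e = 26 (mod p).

65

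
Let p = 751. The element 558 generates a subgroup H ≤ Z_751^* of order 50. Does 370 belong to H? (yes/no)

no

370 ∈ ⟨558⟩ iff 370^50 ≡ 1 (mod 751), since |⟨558⟩| = 50.
370^50 mod 751 = 519.
Since 519 ≠ 1, 370 does not lie in the subgroup.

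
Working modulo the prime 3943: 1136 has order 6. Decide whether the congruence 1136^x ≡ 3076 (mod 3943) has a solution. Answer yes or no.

no

3076 ∈ ⟨1136⟩ iff 3076^6 ≡ 1 (mod 3943), since |⟨1136⟩| = 6.
3076^6 mod 3943 = 508.
Since 508 ≠ 1, 3076 does not lie in the subgroup.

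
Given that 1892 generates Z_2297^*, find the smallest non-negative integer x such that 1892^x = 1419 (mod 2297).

Baby-step giant-step with m = ceil(sqrt(2296)) = 48.
Baby table (1892^j mod 2297 for j=0..47):
  0:1  1:1892  2:938  3:1412  4:93  5:1384  6:2245  7:387
  8:1758  9:80  10:2055  11:1536  12:407  13:549  14:464  15:434
  16:1099  17:523  18:1806  19:1313  20:1139  21:402  22:277  23:368
  24:265  25:634  26:494  27:2066  28:1675  29:1537  30:2  31:1487
  32:1876  33:527  34:186  35:471  36:2193  37:774  38:1219  39:160
  40:1813  41:775  42:814  43:1098  44:928  45:868  46:2198  47:1046
Giant step factor: 1892^(-48) ≡ 676 (mod 2297).
Scan 1419·676^i mod 2297 for i = 0, 1, …:
  i=0: 1419   i=1: 1395   i=2: 1250   i=3: 2001
  i=4: 2040   i=5: 840   i=6: 481   i=7: 1279
  i=8: 932   i=9: 654     …   i=40: 1053
  i=41: 2055
Match at i=41, j=10: x = 41·48 + 10 = 1978.

1978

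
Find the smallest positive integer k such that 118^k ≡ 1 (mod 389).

388

The order of 118 must divide p − 1 = 388 = 2^2 · 97.
Divisors: 1, 2, 4, 97, 194, 388.
Check each in increasing order: 118^1 ≡ 118;  118^2 ≡ 309;  118^4 ≡ 176;  118^97 ≡ 274;  118^194 ≡ 388;  118^388 ≡ 1.
Smallest exponent giving 1 is 388.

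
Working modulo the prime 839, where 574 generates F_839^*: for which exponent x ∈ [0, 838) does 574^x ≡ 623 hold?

Baby-step giant-step with m = ceil(sqrt(838)) = 29.
Baby table (574^j mod 839 for j=0..28):
  0:1  1:574  2:588  3:234  4:76  5:835  6:221  7:165
  8:742  9:535  10:16  11:794  12:179  13:388  14:377  15:775
  16:180  17:123  18:126  19:170  20:256  21:119  22:347  23:335
  24:159  25:654  26:363  27:290  28:338
Giant step factor: 574^(-29) ≡ 62 (mod 839).
Scan 623·62^i mod 839 for i = 0, 1, …:
  i=0: 623   i=1: 32   i=2: 306   i=3: 514
  i=4: 825   i=5: 810   i=6: 719   i=7: 111
  i=8: 170
Match at i=8, j=19: x = 8·29 + 19 = 251.

251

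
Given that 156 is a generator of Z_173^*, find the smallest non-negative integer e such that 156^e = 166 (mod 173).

39

Baby-step giant-step with m = ceil(sqrt(172)) = 14.
Baby table (156^j mod 173 for j=0..13):
  0:1  1:156  2:116  3:104  4:135  5:127  6:90  7:27
  8:60  9:18  10:40  11:12  12:142  13:8
Giant step factor: 156^(-14) ≡ 159 (mod 173).
Scan 166·159^i mod 173 for i = 0, 1, …:
  i=0: 166   i=1: 98   i=2: 12
Match at i=2, j=11: e = 2·14 + 11 = 39.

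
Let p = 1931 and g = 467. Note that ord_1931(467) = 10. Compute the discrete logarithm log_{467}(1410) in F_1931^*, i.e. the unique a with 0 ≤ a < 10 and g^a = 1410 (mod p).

Successive powers of 467 modulo 1931:
  467^0=1  467^1=467  467^2=1817  467^3=830  467^4=1410
So 467^4 ≡ 1410 (mod 1931), giving a = 4.

4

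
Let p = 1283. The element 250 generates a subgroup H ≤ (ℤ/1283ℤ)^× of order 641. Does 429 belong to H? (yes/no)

429 ∈ ⟨250⟩ iff 429^641 ≡ 1 (mod 1283), since |⟨250⟩| = 641.
429^641 mod 1283 = 1.
Since 1 = 1, 429 lies in the subgroup.

yes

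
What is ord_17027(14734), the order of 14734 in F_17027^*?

17026

The order of 14734 must divide p − 1 = 17026 = 2 · 8513.
Divisors: 1, 2, 8513, 17026.
Check each in increasing order: 14734^1 ≡ 14734;  14734^2 ≡ 13533;  14734^8513 ≡ 17026;  14734^17026 ≡ 1.
Smallest exponent giving 1 is 17026.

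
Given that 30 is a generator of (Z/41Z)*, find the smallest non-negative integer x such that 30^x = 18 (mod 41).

32

Successive powers of 30 modulo 41:
  30^0=1  30^1=30  30^2=39  30^3=22  30^4=4  30^5=38
  30^6=33  30^7=6  30^8=16  30^9=29  30^10=9  30^11=24
  30^12=23  30^13=34  30^14=36  30^15=14  30^16=10  30^17=13
  30^18=21  30^19=15  30^20=40  30^21=11  30^22=2  30^23=19
  30^24=37  30^25=3  30^26=8  30^27=35  30^28=25  30^29=12
  30^30=32  30^31=17  30^32=18
So 30^32 ≡ 18 (mod 41), giving x = 32.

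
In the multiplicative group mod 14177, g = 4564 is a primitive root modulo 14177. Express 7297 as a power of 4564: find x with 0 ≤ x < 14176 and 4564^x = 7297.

7248

Baby-step giant-step with m = ceil(sqrt(14176)) = 120.
Baby table (4564^j mod 14177 for j=0..119):
  0:1  1:4564  2:4083  3:6234  4:12914  5:5707  6:3599  7:8870
  8:7345  9:8152  10:5280  11:11197  12:9200  13:10703  14:8727  15:6835
  16:5540  17:6969  18:7505  19:1188  20:6418  21:2070  22:5598  23:2318
  24:3310  25:8335  26:4049  27:7005  28:1685  29:6406  30:4010  31:13310
  32:12572  33:4289  34:10736  35:3392  36:13981  37:12784  38:7821  39:11535
  40:6539  41:1411  42:3446  43:5251  44:6434  45:4209  46:41  47:2823
  48:11456  49:408  50:4925  51:7155  52:5789  53:9245  54:3428  55:8161
  56:3825  57:5413  58:8598  59:13513  60:3382  61:10872  62:308  63:2189
  64:9988  65:6177  66:7952  67:13985  68:2686  69:9976  70:8117  71:1487
  72:10062  73:3665  74:12377  75:7460  76:8463  77:6984  78:5080  79:5725
  80:689  81:11479  82:6141  83:13772  84:8767  85:5094  86:12913  87:1143
  88:13693  89:2636  90:8608  91:2445  92:1681  93:2327  94:1855  95:2551
  96:3447  97:9815  98:10517  99:10443  100:12955  101:8530  102:878  103:9278
  104:12270  105:1130  106:11069  107:6265  108:12628  109:4687  110:12552  111:12248
  112:14138  113:6305  114:10887  115:12060  116:6726  117:4259  118:1409  119:8495
Giant step factor: 4564^(-120) ≡ 9012 (mod 14177).
Scan 7297·9012^i mod 14177 for i = 0, 1, …:
  i=0: 7297   i=1: 7638   i=2: 4321   i=3: 10810
  i=4: 9553   i=5: 8892   i=6: 6300   i=7: 10892
  i=8: 11333   i=9: 1888     …   i=59: 6772
  i=60: 11456
Match at i=60, j=48: x = 60·120 + 48 = 7248.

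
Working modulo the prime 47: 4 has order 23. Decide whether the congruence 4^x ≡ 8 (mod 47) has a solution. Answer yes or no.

8 ∈ ⟨4⟩ iff 8^23 ≡ 1 (mod 47), since |⟨4⟩| = 23.
8^23 mod 47 = 1.
Since 1 = 1, 8 lies in the subgroup.

yes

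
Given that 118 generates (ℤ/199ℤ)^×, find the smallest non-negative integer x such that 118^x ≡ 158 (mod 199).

Baby-step giant-step with m = ceil(sqrt(198)) = 15.
Baby table (118^j mod 199 for j=0..14):
  0:1  1:118  2:193  3:88  4:36  5:69  6:182  7:183
  8:102  9:96  10:184  11:21  12:90  13:73  14:57
Giant step factor: 118^(-15) ≡ 194 (mod 199).
Scan 158·194^i mod 199 for i = 0, 1, …:
  i=0: 158   i=1: 6   i=2: 169   i=3: 150
  i=4: 46   i=5: 168   i=6: 155   i=7: 21
Match at i=7, j=11: x = 7·15 + 11 = 116.

116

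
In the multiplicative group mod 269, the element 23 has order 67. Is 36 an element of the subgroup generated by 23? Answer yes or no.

36 ∈ ⟨23⟩ iff 36^67 ≡ 1 (mod 269), since |⟨23⟩| = 67.
36^67 mod 269 = 1.
Since 1 = 1, 36 lies in the subgroup.

yes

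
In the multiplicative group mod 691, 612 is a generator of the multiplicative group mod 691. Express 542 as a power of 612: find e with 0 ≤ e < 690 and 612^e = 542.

Baby-step giant-step with m = ceil(sqrt(690)) = 27.
Baby table (612^j mod 691 for j=0..26):
  0:1  1:612  2:22  3:335  4:484  5:460  6:283  7:446
  8:7  9:138  10:154  11:272  12:624  13:456  14:599  15:358
  16:49  17:275  18:387  19:522  20:222  21:428  22:47  23:433
  24:343  25:543  26:636
Giant step factor: 612^(-27) ≡ 566 (mod 691).
Scan 542·566^i mod 691 for i = 0, 1, …:
  i=0: 542   i=1: 659   i=2: 545   i=3: 284
  i=4: 432   i=5: 589   i=6: 312   i=7: 387
Match at i=7, j=18: e = 7·27 + 18 = 207.

207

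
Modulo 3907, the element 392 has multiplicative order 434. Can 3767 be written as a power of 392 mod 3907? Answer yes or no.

3767 ∈ ⟨392⟩ iff 3767^434 ≡ 1 (mod 3907), since |⟨392⟩| = 434.
3767^434 mod 3907 = 1.
Since 1 = 1, 3767 lies in the subgroup.

yes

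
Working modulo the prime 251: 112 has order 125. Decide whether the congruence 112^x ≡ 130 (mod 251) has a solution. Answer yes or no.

130 ∈ ⟨112⟩ iff 130^125 ≡ 1 (mod 251), since |⟨112⟩| = 125.
130^125 mod 251 = 250.
Since 250 ≠ 1, 130 does not lie in the subgroup.

no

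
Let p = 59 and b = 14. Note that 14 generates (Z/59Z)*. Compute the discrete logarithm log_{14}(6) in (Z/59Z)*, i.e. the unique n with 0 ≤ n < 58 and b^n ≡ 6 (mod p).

21

Baby-step giant-step with m = ceil(sqrt(58)) = 8.
Baby table (14^j mod 59 for j=0..7):
  0:1  1:14  2:19  3:30  4:7  5:39  6:15  7:33
Giant step factor: 14^(-8) ≡ 53 (mod 59).
Scan 6·53^i mod 59 for i = 0, 1, …:
  i=0: 6   i=1: 23   i=2: 39
Match at i=2, j=5: n = 2·8 + 5 = 21.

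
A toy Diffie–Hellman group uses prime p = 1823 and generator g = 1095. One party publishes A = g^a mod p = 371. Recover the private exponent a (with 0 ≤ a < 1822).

Baby-step giant-step with m = ceil(sqrt(1822)) = 43.
Baby table (1095^j mod 1823 for j=0..42):
  0:1  1:1095  2:1314  3:483  4:215  5:258  6:1768  7:1757
  8:650  9:780  10:936  11:394  12:1202  13:1807  14:710  15:852
  16:1387  17:206  18:1341  19:880  20:1056  21:538  22:281  23:1431
  24:988  25:821  26:256  27:1401  28:952  29:1507  30:350  31:420
  32:504  33:1334  34:507  35:973  36:803  37:599  38:1448  39:1373
  40:1283  41:1175  42:1410
Giant step factor: 1095^(-43) ≡ 1656 (mod 1823).
Scan 371·1656^i mod 1823 for i = 0, 1, …:
  i=0: 371   i=1: 25   i=2: 1294   i=3: 839
  i=4: 258
Match at i=4, j=5: a = 4·43 + 5 = 177.

177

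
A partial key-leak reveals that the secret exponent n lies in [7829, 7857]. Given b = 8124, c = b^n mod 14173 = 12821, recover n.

7851

Compute 8124^7829 mod 14173 = 10490, then multiply by 8124 repeatedly:
  8124^7829=10490  8124^7830=12684  8124^7831=7106  8124^7832=2515  8124^7833=8567
  8124^7834=8878  8124^7835=12648  8124^7836=12275  8124^7837=872  8124^7838=11801
  8124^7839=5152  8124^7840=1979  8124^7841=5214  8124^7842=9612  8124^7843=8831
  8124^7844=13491  8124^7845=1075  8124^7846=2732  8124^7847=14023  8124^7848=278
  8124^7849=4965  8124^7850=13475  8124^7851=12821
Found 12821 at exponent 7851.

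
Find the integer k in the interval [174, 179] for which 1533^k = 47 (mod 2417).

175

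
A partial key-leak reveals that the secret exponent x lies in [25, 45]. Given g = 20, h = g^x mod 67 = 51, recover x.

41

Compute 20^25 mod 67 = 46, then multiply by 20 repeatedly:
  20^25=46  20^26=49  20^27=42  20^28=36  20^29=50
  20^30=62  20^31=34  20^32=10  20^33=66  20^34=47
  20^35=2  20^36=40  20^37=63  20^38=54  20^39=8
  20^40=26  20^41=51
Found 51 at exponent 41.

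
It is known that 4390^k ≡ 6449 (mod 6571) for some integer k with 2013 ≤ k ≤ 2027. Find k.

2019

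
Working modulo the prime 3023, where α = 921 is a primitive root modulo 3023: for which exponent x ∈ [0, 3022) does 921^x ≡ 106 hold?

1307

Baby-step giant-step with m = ceil(sqrt(3022)) = 55.
Baby table (921^j mod 3023 for j=0..54):
  0:1  1:921  2:1801  3:2117  4:2945  5:714  6:1603  7:1139
  8:38  9:1745  10:1932  11:1848  12:59  13:2948  14:454  15:960
  16:1444  17:2827  18:864  19:695  20:2242  21:173  22:2137  23:204
  24:458  25:1621  26:2602  27:2226  28:552  29:528  30:2608  31:1706
  32:2289  33:1138  34:2140  35:2967  36:2838  37:1926  38:2368  39:1345
  40:2338  41:922  42:2722  43:895  44:2039  45:636  46:2317  47:2742
  48:1177  49:1783  50:654  51:757  52:1907  53:3007  54:379
Giant step factor: 921^(-55) ≡ 62 (mod 3023).
Scan 106·62^i mod 3023 for i = 0, 1, …:
  i=0: 106   i=1: 526   i=2: 2382   i=3: 2580
  i=4: 2764   i=5: 2080   i=6: 1994   i=7: 2708
  i=8: 1631   i=9: 1363     …   i=22: 629
  i=23: 2722
Match at i=23, j=42: x = 23·55 + 42 = 1307.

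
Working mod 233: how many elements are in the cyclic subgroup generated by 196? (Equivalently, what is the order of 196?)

The order of 196 must divide p − 1 = 232 = 2^3 · 29.
Divisors: 1, 2, 4, 8, 29, 58, 116, 232.
Check each in increasing order: 196^1 ≡ 196;  196^2 ≡ 204;  196^4 ≡ 142;  196^8 ≡ 126;  196^29 ≡ 232;  196^58 ≡ 1.
Smallest exponent giving 1 is 58.

58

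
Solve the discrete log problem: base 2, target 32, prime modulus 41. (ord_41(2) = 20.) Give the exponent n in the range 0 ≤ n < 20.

5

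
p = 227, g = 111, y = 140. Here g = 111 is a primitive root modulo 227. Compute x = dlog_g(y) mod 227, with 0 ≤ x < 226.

Baby-step giant-step with m = ceil(sqrt(226)) = 16.
Baby table (111^j mod 227 for j=0..15):
  0:1  1:111  2:63  3:183  4:110  5:179  6:120  7:154
  8:69  9:168  10:34  11:142  12:99  13:93  14:108  15:184
Giant step factor: 111^(-16) ≡ 189 (mod 227).
Scan 140·189^i mod 227 for i = 0, 1, …:
  i=0: 140   i=1: 128   i=2: 130   i=3: 54
  i=4: 218   i=5: 115   i=6: 170   i=7: 123
  i=8: 93
Match at i=8, j=13: x = 8·16 + 13 = 141.

141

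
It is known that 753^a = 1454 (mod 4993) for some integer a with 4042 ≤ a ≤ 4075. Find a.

4070

Compute 753^4042 mod 4993 = 4855, then multiply by 753 repeatedly:
  753^4042=4855  753^4043=939  753^4044=3054  753^4045=2882  753^4046=3184
  753^4047=912  753^4048=2695  753^4049=2177  753^4050=1577  753^4051=4140
  753^4052=1788  753^4053=3247  753^4054=3414  753^4055=4340  753^4056=2598
  753^4057=4031  753^4058=4592  753^4059=2620  753^4060=625  753^4061=1283
  753^4062=2450  753^4063=2433  753^4064=4611  753^4065=1948  753^4066=3895
  753^4067=2044  753^4068=1288  753^4069=1222  753^4070=1454
Found 1454 at exponent 4070.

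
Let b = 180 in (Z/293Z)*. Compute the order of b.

The order of 180 must divide p − 1 = 292 = 2^2 · 73.
Divisors: 1, 2, 4, 73, 146, 292.
Check each in increasing order: 180^1 ≡ 180;  180^2 ≡ 170;  180^4 ≡ 186;  180^73 ≡ 138;  180^146 ≡ 292;  180^292 ≡ 1.
Smallest exponent giving 1 is 292.

292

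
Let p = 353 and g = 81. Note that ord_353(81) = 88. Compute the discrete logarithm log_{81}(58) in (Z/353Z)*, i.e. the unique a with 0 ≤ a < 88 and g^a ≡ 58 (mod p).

80

Baby-step giant-step with m = ceil(sqrt(88)) = 10.
Baby table (81^j mod 353 for j=0..9):
  0:1  1:81  2:207  3:176  4:136  5:73  6:265  7:285
  8:140  9:44
Giant step factor: 81^(-10) ≡ 135 (mod 353).
Scan 58·135^i mod 353 for i = 0, 1, …:
  i=0: 58   i=1: 64   i=2: 168   i=3: 88
  i=4: 231   i=5: 121   i=6: 97   i=7: 34
  i=8: 1
Match at i=8, j=0: a = 8·10 + 0 = 80.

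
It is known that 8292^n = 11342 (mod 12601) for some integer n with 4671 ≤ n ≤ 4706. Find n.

4685

Compute 8292^4671 mod 12601 = 11402, then multiply by 8292 repeatedly:
  8292^4671=11402  8292^4672=81  8292^4673=3799  8292^4674=11409  8292^4675=7721
  8292^4676=9452  8292^4677=10365  8292^4678=7760  8292^4679=5214  8292^4680=457
  8292^4681=9144  8292^4682=1831  8292^4683=11048  8292^4684=746  8292^4685=11342
Found 11342 at exponent 4685.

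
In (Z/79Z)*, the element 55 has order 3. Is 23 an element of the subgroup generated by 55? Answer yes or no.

23 ∈ ⟨55⟩ iff 23^3 ≡ 1 (mod 79), since |⟨55⟩| = 3.
23^3 mod 79 = 1.
Since 1 = 1, 23 lies in the subgroup.

yes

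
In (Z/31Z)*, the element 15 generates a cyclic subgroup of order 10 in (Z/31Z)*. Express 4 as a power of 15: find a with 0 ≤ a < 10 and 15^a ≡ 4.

8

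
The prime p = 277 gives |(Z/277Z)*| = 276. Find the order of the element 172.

The order of 172 must divide p − 1 = 276 = 2^2 · 3 · 23.
Divisors: 1, 2, 3, 4, 6, 12, 23, 46, 69, 92, 138, 276.
Check each in increasing order: 172^1 ≡ 172;  172^2 ≡ 222;  172^3 ≡ 235;  172^4 ≡ 255;  172^6 ≡ 102;  172^12 ≡ 155;  172^23 ≡ 35;  172^46 ≡ 117;  172^69 ≡ 217;  172^92 ≡ 116;  172^138 ≡ 276;  172^276 ≡ 1.
Smallest exponent giving 1 is 276.

276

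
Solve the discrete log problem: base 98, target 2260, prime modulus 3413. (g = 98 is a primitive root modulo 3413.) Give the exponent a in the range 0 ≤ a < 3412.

52

Baby-step giant-step with m = ceil(sqrt(3412)) = 59.
Baby table (98^j mod 3413 for j=0..58):
  0:1  1:98  2:2778  3:2617  4:491  5:336  6:2211  7:1659
  8:2171  9:1152  10:267  11:2275  12:1105  13:2487  14:1403  15:974
  16:3301  17:2676  18:2860  19:414  20:3029  21:3324  22:1517  23:1907
  24:2584  25:670  26:813  27:1175  28:2521  29:1322  30:3275  31:128
  32:2305  33:632  34:502  35:1414  36:2052  37:3142  38:746  39:1435
  40:697  41:46  42:1095  43:1507  44:927  45:2108  46:1804  47:2729
  48:1228  49:889  50:1797  51:2043  52:2260  53:3048  54:1773  55:3104
  56:435  57:1674  58:228
Giant step factor: 98^(-59) ≡ 1209 (mod 3413).
Scan 2260·1209^i mod 3413 for i = 0, 1, …:
  i=0: 2260
Match at i=0, j=52: a = 0·59 + 52 = 52.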